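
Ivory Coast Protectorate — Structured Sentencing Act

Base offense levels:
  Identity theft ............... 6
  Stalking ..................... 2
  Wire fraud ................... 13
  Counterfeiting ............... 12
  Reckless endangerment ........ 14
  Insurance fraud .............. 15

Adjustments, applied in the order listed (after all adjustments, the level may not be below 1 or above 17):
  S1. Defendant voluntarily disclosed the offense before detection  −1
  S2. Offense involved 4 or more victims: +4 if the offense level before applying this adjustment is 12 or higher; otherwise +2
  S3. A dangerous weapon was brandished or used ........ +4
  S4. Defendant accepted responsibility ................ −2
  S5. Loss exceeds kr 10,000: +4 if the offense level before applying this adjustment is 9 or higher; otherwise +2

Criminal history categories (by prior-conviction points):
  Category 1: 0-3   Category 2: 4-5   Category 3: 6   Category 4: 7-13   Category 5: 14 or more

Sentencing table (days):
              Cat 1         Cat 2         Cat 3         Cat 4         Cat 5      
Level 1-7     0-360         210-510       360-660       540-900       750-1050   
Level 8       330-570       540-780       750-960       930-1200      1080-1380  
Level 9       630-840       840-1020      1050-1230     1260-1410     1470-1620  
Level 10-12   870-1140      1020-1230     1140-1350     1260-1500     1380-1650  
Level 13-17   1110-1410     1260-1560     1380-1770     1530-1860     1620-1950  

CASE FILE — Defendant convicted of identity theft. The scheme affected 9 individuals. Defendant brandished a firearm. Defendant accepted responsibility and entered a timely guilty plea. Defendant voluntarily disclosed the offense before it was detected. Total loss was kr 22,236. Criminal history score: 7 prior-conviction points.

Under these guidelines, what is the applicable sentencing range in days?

Base offense level for identity theft: 6.
S1 applies: 6 − 1 = 5.
S2 applies (level before this adjustment is 5 < 12, so +2): 5 + 2 = 7.
S3 applies: 7 + 4 = 11.
S4 applies: 11 − 2 = 9.
S5 applies (level before this adjustment is 9 ≥ 9, so +4): 9 + 4 = 13.
Final offense level: 13.
Criminal history: 7 prior points → Category 4 (7-13).
Level 13 falls in the 13-17 band.
Grid: Level 13-17 × Category 4 = 1530-1860 days.

1530-1860 days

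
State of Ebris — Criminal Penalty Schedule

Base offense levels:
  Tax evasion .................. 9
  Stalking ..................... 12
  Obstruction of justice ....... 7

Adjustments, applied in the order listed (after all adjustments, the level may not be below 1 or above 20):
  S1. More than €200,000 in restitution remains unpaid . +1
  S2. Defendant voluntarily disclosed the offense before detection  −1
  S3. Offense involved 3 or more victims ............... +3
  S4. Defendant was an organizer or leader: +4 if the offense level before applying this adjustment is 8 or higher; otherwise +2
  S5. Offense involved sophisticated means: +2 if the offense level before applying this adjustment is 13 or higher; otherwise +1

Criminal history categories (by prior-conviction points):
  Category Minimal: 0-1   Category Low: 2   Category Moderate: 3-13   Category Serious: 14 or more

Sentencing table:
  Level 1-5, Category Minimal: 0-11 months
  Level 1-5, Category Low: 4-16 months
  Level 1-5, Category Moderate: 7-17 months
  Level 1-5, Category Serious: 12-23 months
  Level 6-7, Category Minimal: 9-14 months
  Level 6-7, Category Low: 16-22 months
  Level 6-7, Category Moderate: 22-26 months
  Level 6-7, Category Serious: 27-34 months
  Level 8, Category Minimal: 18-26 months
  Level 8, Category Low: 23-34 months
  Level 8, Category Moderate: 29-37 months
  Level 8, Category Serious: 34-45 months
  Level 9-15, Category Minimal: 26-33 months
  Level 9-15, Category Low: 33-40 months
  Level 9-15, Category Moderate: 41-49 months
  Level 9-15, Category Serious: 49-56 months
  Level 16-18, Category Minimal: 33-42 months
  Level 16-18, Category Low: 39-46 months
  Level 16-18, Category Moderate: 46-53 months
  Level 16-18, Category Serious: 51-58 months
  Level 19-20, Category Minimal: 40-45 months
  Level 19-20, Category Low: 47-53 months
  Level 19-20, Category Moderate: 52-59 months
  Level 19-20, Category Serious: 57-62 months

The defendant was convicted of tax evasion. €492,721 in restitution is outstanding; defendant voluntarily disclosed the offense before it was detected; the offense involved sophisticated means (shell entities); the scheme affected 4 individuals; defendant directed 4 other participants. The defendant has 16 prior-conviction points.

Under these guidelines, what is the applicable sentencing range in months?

Base offense level for tax evasion: 9.
S1 applies: 9 + 1 = 10.
S2 applies: 10 − 1 = 9.
S3 applies: 9 + 3 = 12.
S4 applies (level before this adjustment is 12 ≥ 8, so +4): 12 + 4 = 16.
S5 applies (level before this adjustment is 16 ≥ 13, so +2): 16 + 2 = 18.
Final offense level: 18.
Criminal history: 16 prior points → Category Serious (14+).
Level 18 falls in the 16-18 band.
Grid: Level 16-18 × Category Serious = 51-58 months.

51-58 months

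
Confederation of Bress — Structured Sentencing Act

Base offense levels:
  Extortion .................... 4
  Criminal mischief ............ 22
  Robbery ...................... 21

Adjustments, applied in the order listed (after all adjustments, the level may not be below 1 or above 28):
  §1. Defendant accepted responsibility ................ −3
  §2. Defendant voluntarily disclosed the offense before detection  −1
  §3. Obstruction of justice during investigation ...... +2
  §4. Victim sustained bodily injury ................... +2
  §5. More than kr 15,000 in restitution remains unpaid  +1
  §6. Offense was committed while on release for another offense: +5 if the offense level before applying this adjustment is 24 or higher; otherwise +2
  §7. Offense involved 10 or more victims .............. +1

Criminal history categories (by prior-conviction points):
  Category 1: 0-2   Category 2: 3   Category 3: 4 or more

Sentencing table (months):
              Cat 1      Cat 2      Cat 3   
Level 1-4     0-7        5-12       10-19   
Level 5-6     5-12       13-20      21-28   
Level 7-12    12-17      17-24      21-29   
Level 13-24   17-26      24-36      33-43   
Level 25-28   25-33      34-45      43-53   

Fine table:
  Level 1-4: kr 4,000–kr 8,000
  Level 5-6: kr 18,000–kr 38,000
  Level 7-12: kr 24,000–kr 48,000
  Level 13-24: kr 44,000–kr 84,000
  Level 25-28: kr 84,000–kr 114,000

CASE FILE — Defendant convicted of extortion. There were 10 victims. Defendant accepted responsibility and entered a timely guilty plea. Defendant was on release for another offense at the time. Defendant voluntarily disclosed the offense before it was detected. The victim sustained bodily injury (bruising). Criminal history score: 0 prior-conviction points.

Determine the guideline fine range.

kr 18,000–kr 38,000

Base offense level for extortion: 4.
§1 applies: 4 − 3 = 1.
§2 applies: 1 − 1 = 0.
§4 applies: 0 + 2 = 2.
§6 applies (level before this adjustment is 2 < 24, so +2): 2 + 2 = 4.
§7 applies: 4 + 1 = 5.
Final offense level: 5.
Level 5 falls in the 5-6 band.
Fine table: Level 5-6 → kr 18,000–kr 38,000.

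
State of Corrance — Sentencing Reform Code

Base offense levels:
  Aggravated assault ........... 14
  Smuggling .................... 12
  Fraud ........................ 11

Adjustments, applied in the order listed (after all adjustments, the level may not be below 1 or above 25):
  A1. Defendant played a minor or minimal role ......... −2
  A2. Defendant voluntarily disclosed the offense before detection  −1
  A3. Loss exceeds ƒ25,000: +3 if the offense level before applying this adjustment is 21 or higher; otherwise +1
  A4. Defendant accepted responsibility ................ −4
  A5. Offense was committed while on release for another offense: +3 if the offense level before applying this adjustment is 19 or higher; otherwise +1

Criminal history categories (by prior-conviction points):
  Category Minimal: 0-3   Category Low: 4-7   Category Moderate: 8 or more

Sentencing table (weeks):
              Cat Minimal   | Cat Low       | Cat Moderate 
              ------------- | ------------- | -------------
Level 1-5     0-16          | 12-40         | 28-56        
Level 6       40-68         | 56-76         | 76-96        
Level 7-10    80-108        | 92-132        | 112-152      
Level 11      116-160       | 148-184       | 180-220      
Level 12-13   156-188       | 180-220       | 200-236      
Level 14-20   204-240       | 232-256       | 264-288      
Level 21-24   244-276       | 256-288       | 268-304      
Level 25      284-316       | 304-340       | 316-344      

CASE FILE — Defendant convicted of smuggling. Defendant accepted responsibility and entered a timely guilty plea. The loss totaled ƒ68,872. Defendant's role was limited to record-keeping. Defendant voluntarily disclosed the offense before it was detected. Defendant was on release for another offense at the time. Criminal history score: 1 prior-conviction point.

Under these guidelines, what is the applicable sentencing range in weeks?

Base offense level for smuggling: 12.
A1 applies: 12 − 2 = 10.
A2 applies: 10 − 1 = 9.
A3 applies (level before this adjustment is 9 < 21, so +1): 9 + 1 = 10.
A4 applies: 10 − 4 = 6.
A5 applies (level before this adjustment is 6 < 19, so +1): 6 + 1 = 7.
Final offense level: 7.
Criminal history: 1 prior point → Category Minimal (0-3).
Level 7 falls in the 7-10 band.
Grid: Level 7-10 × Category Minimal = 80-108 weeks.

80-108 weeks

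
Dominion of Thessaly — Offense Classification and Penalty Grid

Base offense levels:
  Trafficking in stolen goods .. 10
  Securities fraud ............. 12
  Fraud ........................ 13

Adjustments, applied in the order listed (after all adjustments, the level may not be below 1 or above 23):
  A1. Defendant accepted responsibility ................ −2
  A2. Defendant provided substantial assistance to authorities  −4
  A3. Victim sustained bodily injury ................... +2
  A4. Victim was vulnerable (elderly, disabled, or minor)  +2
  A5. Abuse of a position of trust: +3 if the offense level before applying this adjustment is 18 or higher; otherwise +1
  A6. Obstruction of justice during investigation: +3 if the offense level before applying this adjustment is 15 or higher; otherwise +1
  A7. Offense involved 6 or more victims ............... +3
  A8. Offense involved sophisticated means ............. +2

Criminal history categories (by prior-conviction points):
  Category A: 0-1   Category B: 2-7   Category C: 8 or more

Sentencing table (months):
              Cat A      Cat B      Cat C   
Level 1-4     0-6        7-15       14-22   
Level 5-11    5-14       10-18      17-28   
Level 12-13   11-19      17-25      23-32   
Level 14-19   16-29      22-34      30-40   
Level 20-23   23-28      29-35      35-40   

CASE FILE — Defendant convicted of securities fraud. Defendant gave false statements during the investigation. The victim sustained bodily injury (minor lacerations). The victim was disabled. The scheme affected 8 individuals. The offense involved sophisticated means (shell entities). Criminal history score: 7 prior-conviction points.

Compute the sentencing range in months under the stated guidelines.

Base offense level for securities fraud: 12.
A1 does not apply.
A3 applies: 12 + 2 = 14.
A4 applies: 14 + 2 = 16.
A5 does not apply.
A6 applies (level before this adjustment is 16 ≥ 15, so +3): 16 + 3 = 19.
A7 applies: 19 + 3 = 22.
A8 applies: 22 + 2 = 24.
Level 24 exceeds the maximum of 23; capped at 23.
Final offense level: 23.
Criminal history: 7 prior points → Category B (2-7).
Level 23 falls in the 20-23 band.
Grid: Level 20-23 × Category B = 29-35 months.

29-35 months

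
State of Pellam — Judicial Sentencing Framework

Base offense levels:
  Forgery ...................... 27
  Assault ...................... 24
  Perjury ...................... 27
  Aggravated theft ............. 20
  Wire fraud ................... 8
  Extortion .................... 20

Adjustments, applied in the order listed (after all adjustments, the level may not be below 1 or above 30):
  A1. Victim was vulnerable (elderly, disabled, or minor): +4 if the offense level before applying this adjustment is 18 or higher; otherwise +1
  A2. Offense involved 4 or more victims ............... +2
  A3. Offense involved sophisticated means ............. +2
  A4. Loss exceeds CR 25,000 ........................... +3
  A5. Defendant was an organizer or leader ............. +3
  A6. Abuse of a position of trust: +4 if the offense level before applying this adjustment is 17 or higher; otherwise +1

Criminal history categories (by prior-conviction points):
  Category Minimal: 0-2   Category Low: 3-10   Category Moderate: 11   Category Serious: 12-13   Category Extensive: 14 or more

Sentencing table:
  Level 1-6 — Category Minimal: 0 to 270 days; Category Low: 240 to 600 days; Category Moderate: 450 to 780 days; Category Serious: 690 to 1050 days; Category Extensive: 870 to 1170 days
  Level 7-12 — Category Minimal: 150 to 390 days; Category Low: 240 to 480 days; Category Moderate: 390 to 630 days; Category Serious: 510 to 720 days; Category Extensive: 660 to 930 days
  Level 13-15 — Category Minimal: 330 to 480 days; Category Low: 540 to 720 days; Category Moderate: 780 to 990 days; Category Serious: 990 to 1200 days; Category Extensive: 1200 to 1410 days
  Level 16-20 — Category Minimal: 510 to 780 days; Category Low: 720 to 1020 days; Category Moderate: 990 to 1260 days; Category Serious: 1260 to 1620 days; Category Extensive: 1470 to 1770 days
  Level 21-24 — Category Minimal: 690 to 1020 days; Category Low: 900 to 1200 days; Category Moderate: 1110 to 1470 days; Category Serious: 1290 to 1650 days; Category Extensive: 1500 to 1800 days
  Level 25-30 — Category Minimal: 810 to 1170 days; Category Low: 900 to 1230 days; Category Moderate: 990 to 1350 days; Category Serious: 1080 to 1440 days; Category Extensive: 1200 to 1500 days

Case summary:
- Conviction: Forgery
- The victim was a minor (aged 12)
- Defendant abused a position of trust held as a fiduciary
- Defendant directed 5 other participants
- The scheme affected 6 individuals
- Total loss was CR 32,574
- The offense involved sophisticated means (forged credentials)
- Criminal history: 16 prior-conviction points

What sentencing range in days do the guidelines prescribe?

1200-1500 days

Base offense level for forgery: 27.
A1 applies (level before this adjustment is 27 ≥ 18, so +4): 27 + 4 = 31.
A2 applies: 31 + 2 = 33.
A3 applies: 33 + 2 = 35.
A4 applies: 35 + 3 = 38.
A5 applies: 38 + 3 = 41.
A6 applies (level before this adjustment is 41 ≥ 17, so +4): 41 + 4 = 45.
Level 45 exceeds the maximum of 30; capped at 30.
Final offense level: 30.
Criminal history: 16 prior points → Category Extensive (14+).
Level 30 falls in the 25-30 band.
Grid: Level 25-30 × Category Extensive = 1200-1500 days.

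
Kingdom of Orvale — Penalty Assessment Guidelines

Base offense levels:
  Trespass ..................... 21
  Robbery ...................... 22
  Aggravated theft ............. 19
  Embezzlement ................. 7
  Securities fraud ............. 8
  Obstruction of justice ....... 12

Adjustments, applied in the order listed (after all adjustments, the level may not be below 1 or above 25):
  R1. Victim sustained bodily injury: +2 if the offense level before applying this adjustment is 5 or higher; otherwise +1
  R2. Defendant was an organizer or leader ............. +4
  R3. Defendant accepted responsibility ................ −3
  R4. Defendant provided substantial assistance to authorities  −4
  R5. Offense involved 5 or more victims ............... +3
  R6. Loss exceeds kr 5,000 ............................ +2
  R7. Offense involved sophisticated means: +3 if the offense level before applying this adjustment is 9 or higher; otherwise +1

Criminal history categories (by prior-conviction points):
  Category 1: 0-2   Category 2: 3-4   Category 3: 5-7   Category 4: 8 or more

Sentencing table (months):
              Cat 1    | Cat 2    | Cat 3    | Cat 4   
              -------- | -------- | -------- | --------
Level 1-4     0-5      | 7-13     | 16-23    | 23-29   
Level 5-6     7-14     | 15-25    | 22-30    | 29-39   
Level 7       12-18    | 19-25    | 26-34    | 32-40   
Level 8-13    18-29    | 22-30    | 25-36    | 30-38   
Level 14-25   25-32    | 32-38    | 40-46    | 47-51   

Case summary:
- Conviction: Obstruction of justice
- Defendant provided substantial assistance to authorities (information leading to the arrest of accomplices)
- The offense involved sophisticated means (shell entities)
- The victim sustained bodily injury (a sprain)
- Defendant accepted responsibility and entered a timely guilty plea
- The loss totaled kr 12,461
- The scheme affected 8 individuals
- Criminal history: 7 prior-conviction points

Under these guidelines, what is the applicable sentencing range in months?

40-46 months

Base offense level for obstruction of justice: 12.
R1 applies (level before this adjustment is 12 ≥ 5, so +2): 12 + 2 = 14.
R3 applies: 14 − 3 = 11.
R4 applies: 11 − 4 = 7.
R5 applies: 7 + 3 = 10.
R6 applies: 10 + 2 = 12.
R7 applies (level before this adjustment is 12 ≥ 9, so +3): 12 + 3 = 15.
Final offense level: 15.
Criminal history: 7 prior points → Category 3 (5-7).
Level 15 falls in the 14-25 band.
Grid: Level 14-25 × Category 3 = 40-46 months.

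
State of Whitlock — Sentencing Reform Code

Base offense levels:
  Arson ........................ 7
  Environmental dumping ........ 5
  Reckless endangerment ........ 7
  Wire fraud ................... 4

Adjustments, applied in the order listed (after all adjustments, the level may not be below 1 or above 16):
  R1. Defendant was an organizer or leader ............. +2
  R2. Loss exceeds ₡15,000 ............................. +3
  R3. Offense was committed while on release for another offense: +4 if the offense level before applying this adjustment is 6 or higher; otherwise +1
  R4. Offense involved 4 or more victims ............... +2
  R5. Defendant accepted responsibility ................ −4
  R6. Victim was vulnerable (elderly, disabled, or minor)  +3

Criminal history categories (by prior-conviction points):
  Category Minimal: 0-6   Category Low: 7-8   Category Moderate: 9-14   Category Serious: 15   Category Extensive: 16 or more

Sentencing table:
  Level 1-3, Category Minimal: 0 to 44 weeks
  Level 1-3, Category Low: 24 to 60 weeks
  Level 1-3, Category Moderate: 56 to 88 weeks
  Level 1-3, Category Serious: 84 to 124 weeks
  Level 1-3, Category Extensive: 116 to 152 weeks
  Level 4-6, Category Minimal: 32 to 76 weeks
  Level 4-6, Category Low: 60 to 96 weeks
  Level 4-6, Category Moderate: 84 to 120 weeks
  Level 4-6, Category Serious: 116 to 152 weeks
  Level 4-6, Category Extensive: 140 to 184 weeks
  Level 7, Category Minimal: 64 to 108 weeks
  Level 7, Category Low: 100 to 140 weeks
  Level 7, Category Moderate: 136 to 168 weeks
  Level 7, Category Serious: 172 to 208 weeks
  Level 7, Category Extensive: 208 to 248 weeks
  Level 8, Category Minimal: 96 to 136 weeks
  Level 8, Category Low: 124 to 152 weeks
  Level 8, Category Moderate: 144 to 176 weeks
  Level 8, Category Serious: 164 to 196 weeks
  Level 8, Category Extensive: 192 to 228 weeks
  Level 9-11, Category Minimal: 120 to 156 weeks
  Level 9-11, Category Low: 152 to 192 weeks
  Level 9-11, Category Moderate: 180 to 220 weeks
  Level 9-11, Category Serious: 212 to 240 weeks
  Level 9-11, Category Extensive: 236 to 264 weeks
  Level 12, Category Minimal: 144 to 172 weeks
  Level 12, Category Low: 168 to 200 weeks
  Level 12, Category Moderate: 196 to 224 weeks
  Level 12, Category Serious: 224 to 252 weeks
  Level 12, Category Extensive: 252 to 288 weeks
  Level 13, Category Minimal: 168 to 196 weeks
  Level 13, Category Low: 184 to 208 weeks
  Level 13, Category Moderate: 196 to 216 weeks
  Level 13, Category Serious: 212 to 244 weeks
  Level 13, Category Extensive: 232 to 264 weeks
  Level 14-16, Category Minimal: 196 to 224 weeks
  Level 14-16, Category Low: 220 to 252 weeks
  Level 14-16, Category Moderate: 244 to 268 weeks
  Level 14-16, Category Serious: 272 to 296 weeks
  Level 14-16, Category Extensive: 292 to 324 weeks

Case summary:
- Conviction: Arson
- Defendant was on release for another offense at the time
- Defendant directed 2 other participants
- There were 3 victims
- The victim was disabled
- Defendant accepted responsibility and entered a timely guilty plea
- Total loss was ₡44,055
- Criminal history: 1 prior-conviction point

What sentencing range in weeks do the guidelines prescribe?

Base offense level for arson: 7.
R1 applies: 7 + 2 = 9.
R2 applies: 9 + 3 = 12.
R3 applies (level before this adjustment is 12 ≥ 6, so +4): 12 + 4 = 16.
R4 does not apply.
R5 applies: 16 − 4 = 12.
R6 applies: 12 + 3 = 15.
Final offense level: 15.
Criminal history: 1 prior point → Category Minimal (0-6).
Level 15 falls in the 14-16 band.
Grid: Level 14-16 × Category Minimal = 196-224 weeks.

196-224 weeks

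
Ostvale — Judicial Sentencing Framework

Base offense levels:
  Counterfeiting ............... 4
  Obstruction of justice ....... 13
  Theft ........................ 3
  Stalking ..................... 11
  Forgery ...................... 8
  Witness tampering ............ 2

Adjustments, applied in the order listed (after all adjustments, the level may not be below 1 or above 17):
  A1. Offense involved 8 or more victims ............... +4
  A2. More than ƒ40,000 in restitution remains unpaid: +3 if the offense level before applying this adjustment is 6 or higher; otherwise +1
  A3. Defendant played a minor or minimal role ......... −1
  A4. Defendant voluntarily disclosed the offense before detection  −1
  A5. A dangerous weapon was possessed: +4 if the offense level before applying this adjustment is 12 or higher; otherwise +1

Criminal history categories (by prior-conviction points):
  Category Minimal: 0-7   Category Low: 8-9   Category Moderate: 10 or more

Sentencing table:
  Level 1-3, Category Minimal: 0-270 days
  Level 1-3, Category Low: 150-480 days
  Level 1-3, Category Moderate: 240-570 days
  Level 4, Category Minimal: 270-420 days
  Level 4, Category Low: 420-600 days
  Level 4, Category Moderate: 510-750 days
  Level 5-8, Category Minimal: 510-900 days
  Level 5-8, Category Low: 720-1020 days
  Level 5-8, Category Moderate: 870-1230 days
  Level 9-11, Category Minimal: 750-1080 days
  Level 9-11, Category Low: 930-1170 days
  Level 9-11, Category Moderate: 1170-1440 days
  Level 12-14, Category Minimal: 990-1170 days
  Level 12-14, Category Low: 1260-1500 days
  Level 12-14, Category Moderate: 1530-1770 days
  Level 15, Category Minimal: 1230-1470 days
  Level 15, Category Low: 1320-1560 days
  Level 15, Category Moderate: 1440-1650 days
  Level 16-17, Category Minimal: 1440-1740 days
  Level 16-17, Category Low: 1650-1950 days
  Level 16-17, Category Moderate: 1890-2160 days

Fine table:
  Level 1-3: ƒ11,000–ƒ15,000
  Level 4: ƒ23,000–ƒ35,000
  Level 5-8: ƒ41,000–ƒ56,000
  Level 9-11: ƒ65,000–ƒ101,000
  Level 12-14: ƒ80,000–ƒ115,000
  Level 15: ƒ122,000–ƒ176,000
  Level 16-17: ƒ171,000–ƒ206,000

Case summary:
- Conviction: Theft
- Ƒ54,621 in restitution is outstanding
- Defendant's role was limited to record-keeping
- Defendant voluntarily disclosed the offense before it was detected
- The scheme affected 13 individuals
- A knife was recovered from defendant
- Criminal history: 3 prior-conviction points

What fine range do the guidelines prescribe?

Base offense level for theft: 3.
A1 applies: 3 + 4 = 7.
A2 applies (level before this adjustment is 7 ≥ 6, so +3): 7 + 3 = 10.
A3 applies: 10 − 1 = 9.
A4 applies: 9 − 1 = 8.
A5 applies (level before this adjustment is 8 < 12, so +1): 8 + 1 = 9.
Final offense level: 9.
Level 9 falls in the 9-11 band.
Fine table: Level 9-11 → ƒ65,000–ƒ101,000.

ƒ65,000–ƒ101,000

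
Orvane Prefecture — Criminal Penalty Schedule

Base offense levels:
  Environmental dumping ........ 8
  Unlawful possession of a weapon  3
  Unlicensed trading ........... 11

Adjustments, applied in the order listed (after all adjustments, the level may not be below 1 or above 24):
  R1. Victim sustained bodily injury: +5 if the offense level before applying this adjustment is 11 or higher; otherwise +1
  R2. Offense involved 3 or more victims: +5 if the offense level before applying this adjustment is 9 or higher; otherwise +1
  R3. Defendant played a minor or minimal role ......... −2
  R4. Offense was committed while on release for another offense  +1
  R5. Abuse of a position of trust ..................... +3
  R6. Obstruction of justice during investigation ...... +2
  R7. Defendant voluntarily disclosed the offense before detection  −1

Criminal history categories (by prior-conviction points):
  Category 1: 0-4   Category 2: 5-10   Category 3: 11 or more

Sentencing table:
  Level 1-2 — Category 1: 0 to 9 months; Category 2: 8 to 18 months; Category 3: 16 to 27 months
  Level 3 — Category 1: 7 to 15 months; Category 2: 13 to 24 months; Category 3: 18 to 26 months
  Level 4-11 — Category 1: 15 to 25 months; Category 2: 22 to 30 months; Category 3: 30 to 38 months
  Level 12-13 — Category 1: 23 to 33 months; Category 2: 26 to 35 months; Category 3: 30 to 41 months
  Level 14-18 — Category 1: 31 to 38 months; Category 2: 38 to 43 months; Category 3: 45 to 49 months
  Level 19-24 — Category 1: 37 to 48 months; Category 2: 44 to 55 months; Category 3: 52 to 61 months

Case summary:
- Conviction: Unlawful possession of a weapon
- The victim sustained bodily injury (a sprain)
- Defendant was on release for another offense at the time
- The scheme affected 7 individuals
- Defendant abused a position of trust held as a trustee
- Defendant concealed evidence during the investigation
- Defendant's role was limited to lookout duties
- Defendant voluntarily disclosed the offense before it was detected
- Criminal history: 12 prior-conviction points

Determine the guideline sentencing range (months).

Base offense level for unlawful possession of a weapon: 3.
R1 applies (level before this adjustment is 3 < 11, so +1): 3 + 1 = 4.
R2 applies (level before this adjustment is 4 < 9, so +1): 4 + 1 = 5.
R3 applies: 5 − 2 = 3.
R4 applies: 3 + 1 = 4.
R5 applies: 4 + 3 = 7.
R6 applies: 7 + 2 = 9.
R7 applies: 9 − 1 = 8.
Final offense level: 8.
Criminal history: 12 prior points → Category 3 (11+).
Level 8 falls in the 4-11 band.
Grid: Level 4-11 × Category 3 = 30-38 months.

30-38 months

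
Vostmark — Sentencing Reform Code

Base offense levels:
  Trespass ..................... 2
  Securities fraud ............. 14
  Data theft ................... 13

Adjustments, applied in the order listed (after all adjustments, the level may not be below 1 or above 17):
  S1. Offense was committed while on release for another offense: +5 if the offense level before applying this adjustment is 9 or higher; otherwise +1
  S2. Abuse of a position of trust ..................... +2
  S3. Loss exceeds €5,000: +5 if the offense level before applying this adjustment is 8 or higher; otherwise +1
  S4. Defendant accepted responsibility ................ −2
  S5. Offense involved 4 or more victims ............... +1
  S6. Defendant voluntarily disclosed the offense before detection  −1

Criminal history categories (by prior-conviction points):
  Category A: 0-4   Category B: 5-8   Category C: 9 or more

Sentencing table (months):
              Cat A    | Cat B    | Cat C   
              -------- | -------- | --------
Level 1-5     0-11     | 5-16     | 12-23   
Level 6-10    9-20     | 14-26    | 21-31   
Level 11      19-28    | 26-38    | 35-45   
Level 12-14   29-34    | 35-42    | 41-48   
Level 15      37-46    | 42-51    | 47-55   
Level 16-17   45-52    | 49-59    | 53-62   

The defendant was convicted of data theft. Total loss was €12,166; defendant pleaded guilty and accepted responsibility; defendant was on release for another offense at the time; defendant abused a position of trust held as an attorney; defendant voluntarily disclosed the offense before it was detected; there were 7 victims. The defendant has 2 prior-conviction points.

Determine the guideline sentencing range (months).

45-52 months

Base offense level for data theft: 13.
S1 applies (level before this adjustment is 13 ≥ 9, so +5): 13 + 5 = 18.
S2 applies: 18 + 2 = 20.
S3 applies (level before this adjustment is 20 ≥ 8, so +5): 20 + 5 = 25.
S4 applies: 25 − 2 = 23.
S5 applies: 23 + 1 = 24.
S6 applies: 24 − 1 = 23.
Level 23 exceeds the maximum of 17; capped at 17.
Final offense level: 17.
Criminal history: 2 prior points → Category A (0-4).
Level 17 falls in the 16-17 band.
Grid: Level 16-17 × Category A = 45-52 months.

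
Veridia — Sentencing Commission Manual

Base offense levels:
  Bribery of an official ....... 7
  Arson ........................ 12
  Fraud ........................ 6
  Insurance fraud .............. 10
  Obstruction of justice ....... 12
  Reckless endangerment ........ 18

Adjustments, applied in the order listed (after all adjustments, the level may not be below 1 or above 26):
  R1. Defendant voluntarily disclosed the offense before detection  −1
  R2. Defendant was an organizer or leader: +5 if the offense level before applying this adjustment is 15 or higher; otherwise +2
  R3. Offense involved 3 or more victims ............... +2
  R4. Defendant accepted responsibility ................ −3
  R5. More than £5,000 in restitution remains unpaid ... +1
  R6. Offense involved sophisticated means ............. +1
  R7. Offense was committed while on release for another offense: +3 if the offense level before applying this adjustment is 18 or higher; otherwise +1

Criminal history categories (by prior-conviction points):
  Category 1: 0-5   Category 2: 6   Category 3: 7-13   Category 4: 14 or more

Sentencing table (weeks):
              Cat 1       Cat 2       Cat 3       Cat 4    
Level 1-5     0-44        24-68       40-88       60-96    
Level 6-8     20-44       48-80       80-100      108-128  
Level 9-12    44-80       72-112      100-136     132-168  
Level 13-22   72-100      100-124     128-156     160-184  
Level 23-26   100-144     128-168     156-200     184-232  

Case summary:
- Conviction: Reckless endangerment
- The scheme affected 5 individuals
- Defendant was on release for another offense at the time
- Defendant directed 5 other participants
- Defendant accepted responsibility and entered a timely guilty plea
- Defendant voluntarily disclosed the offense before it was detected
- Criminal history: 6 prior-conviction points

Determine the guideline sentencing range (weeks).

Base offense level for reckless endangerment: 18.
R1 applies: 18 − 1 = 17.
R2 applies (level before this adjustment is 17 ≥ 15, so +5): 17 + 5 = 22.
R3 applies: 22 + 2 = 24.
R4 applies: 24 − 3 = 21.
R5 does not apply.
R7 applies (level before this adjustment is 21 ≥ 18, so +3): 21 + 3 = 24.
Final offense level: 24.
Criminal history: 6 prior points → Category 2 (6).
Level 24 falls in the 23-26 band.
Grid: Level 23-26 × Category 2 = 128-168 weeks.

128-168 weeks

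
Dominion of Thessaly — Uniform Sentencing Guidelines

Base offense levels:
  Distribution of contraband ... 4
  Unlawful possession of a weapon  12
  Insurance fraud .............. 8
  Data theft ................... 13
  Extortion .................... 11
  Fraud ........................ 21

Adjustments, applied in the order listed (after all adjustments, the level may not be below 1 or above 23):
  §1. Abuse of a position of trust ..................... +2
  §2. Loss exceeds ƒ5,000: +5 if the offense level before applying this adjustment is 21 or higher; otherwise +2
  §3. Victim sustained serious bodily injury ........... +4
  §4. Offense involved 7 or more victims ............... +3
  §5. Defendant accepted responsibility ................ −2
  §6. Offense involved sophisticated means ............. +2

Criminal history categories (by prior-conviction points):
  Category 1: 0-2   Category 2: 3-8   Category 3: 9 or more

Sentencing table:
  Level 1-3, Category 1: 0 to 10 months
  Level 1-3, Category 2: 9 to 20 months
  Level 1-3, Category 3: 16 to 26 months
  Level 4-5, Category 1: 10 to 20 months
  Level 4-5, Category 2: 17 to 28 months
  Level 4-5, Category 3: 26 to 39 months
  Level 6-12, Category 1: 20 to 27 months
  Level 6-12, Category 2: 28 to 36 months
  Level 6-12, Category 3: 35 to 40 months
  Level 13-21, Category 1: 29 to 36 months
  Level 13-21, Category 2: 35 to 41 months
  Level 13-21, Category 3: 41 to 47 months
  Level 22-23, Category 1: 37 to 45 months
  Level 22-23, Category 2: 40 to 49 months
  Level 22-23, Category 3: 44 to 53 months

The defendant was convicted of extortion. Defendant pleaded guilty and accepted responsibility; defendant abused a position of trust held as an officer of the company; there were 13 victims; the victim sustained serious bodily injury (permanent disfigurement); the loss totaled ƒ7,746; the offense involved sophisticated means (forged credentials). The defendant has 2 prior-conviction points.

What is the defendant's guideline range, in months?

37-45 months

Base offense level for extortion: 11.
§1 applies: 11 + 2 = 13.
§2 applies (level before this adjustment is 13 < 21, so +2): 13 + 2 = 15.
§3 applies: 15 + 4 = 19.
§4 applies: 19 + 3 = 22.
§5 applies: 22 − 2 = 20.
§6 applies: 20 + 2 = 22.
Final offense level: 22.
Criminal history: 2 prior points → Category 1 (0-2).
Level 22 falls in the 22-23 band.
Grid: Level 22-23 × Category 1 = 37-45 months.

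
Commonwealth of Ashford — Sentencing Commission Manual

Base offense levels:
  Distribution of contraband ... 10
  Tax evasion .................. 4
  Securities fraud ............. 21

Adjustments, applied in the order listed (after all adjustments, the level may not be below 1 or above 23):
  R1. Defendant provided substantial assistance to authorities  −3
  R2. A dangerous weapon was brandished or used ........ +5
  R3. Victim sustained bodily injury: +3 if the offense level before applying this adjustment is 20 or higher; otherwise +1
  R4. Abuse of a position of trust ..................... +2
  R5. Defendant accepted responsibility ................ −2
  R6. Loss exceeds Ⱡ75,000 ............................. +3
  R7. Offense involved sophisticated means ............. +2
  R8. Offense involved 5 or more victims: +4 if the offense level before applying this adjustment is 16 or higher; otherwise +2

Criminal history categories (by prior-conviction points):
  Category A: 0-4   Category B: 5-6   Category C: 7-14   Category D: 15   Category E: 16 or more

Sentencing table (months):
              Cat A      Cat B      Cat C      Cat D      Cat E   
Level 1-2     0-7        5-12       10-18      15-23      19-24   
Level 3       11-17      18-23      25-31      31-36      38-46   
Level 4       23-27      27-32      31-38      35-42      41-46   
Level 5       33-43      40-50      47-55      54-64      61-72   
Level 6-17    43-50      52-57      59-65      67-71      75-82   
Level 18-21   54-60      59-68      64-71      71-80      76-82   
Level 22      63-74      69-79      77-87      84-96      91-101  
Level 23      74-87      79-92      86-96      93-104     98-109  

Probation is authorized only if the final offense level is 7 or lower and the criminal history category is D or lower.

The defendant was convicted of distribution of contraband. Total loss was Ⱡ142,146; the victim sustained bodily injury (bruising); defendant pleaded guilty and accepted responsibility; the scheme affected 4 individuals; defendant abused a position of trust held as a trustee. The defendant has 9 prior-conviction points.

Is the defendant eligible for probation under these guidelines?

No

Base offense level for distribution of contraband: 10.
R1 does not apply.
R2 does not apply.
R3 applies (level before this adjustment is 10 < 20, so +1): 10 + 1 = 11.
R4 applies: 11 + 2 = 13.
R5 applies: 13 − 2 = 11.
R6 applies: 11 + 3 = 14.
R7 does not apply.
Final offense level: 14.
Criminal history: 9 prior points → Category C (7-14).
Level 14 falls in the 6-17 band.
Grid: Level 6-17 × Category C = 59-65 months.
Probation check: level 14 > 7 and category C ≤ D → not eligible.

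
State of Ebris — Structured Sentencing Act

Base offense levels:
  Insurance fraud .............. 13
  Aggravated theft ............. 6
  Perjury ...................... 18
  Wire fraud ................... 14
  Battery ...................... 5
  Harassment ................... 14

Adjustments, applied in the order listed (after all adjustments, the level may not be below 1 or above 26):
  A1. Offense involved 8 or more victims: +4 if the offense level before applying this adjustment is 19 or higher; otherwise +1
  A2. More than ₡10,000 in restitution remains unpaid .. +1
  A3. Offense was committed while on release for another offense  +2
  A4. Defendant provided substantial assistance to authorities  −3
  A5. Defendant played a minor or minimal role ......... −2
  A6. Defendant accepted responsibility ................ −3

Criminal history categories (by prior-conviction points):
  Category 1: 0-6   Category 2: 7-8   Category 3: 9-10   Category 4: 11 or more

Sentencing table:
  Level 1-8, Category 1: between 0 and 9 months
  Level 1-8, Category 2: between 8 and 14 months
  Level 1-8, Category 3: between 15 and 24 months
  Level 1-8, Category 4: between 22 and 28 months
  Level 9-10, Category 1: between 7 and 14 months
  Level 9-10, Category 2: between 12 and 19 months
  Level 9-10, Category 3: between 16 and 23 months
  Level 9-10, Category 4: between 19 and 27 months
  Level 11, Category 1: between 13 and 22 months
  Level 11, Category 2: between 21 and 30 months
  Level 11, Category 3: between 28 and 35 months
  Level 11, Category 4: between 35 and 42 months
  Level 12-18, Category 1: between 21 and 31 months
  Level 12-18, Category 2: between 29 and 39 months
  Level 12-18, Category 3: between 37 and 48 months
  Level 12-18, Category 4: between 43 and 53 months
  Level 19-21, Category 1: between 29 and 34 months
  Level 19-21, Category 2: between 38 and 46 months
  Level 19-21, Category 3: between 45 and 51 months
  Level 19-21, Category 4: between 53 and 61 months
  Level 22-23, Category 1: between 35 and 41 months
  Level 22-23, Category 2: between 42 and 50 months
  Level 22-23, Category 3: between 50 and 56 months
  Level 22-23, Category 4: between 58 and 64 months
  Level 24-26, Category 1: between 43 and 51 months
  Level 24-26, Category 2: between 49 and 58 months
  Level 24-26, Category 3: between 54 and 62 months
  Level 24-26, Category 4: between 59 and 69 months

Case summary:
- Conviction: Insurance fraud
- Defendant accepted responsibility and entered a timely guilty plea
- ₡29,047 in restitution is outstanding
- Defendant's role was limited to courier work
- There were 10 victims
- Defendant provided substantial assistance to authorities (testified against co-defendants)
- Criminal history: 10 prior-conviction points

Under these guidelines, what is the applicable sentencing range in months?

15-24 months

Base offense level for insurance fraud: 13.
A1 applies (level before this adjustment is 13 < 19, so +1): 13 + 1 = 14.
A2 applies: 14 + 1 = 15.
A3 does not apply.
A4 applies: 15 − 3 = 12.
A5 applies: 12 − 2 = 10.
A6 applies: 10 − 3 = 7.
Final offense level: 7.
Criminal history: 10 prior points → Category 3 (9-10).
Level 7 falls in the 1-8 band.
Grid: Level 1-8 × Category 3 = 15-24 months.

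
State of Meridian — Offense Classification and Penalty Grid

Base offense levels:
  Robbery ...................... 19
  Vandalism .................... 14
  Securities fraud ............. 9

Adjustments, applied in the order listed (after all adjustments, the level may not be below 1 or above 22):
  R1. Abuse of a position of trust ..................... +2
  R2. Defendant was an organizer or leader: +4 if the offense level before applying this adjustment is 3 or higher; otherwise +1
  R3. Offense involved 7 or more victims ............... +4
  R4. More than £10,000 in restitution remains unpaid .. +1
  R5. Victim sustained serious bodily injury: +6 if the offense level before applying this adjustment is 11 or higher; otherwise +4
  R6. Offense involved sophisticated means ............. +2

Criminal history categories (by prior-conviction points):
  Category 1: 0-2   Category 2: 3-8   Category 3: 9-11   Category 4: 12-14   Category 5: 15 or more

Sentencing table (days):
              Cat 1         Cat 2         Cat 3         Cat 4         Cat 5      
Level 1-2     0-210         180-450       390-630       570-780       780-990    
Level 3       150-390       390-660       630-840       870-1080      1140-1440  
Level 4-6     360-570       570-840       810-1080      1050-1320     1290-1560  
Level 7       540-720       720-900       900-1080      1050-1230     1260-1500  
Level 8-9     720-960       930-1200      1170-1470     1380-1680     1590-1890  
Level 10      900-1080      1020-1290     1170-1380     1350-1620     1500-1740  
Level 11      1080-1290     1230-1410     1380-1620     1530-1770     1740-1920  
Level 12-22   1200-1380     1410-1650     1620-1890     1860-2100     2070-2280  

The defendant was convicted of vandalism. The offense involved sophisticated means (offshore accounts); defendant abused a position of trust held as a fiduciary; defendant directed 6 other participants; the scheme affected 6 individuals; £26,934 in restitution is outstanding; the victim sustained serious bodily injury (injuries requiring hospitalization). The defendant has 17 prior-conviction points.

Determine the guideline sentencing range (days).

2070-2280 days

Base offense level for vandalism: 14.
R1 applies: 14 + 2 = 16.
R2 applies (level before this adjustment is 16 ≥ 3, so +4): 16 + 4 = 20.
R4 applies: 20 + 1 = 21.
R5 applies (level before this adjustment is 21 ≥ 11, so +6): 21 + 6 = 27.
R6 applies: 27 + 2 = 29.
Level 29 exceeds the maximum of 22; capped at 22.
Final offense level: 22.
Criminal history: 17 prior points → Category 5 (15+).
Level 22 falls in the 12-22 band.
Grid: Level 12-22 × Category 5 = 2070-2280 days.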